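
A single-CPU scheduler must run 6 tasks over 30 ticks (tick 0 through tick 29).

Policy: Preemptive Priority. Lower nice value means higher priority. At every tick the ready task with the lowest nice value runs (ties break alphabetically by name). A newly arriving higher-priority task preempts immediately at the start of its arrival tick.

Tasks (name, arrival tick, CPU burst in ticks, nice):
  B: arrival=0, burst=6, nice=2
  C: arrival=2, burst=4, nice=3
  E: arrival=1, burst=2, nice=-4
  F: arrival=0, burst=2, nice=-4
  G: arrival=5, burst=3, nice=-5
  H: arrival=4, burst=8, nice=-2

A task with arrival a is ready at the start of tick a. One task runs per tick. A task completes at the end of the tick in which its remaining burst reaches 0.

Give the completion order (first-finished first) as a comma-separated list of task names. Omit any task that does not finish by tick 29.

t=0: ready={B,F} → run F
t=1: ready={B,E,F} → run E
t=2: ready={B,C,E,F} → run E
t=3: ready={B,C,F} → run F
t=4: ready={B,C,H} → run H
t=5: ready={B,C,G,H} → run G
t=6: ready={B,C,G,H} → run G
t=7: ready={B,C,G,H} → run G
t=8: ready={B,C,H} → run H
t=9: ready={B,C,H} → run H
t=10: ready={B,C,H} → run H
t=11: ready={B,C,H} → run H
t=12: ready={B,C,H} → run H
t=13: ready={B,C,H} → run H
t=14: ready={B,C,H} → run H
t=15: ready={B,C} → run B
t=16: ready={B,C} → run B
t=17: ready={B,C} → run B
t=18: ready={B,C} → run B
t=19: ready={B,C} → run B
t=20: ready={B,C} → run B
t=21: ready={C} → run C
t=22: ready={C} → run C
t=23: ready={C} → run C
t=24: ready={C} → run C
t=25: (idle)
t=26: (idle)
t=27: (idle)
t=28: (idle)
t=29: (idle)

completion order = E, F, G, H, B, C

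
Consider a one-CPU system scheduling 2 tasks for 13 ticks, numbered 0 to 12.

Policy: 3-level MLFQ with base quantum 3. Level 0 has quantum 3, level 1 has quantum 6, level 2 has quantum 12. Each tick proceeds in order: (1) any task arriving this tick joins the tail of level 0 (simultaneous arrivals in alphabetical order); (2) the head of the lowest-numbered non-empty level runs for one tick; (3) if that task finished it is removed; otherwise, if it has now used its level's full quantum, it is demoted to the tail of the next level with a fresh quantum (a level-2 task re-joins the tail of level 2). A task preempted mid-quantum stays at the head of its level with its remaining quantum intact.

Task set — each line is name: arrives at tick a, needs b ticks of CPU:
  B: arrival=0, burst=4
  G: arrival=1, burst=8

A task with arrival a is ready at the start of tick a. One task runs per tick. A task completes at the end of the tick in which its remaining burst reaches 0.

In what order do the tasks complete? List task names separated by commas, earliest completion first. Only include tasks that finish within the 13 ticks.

t=0: L0/L1/L2 = B/-/- → run B
t=1: L0/L1/L2 = BG/-/- → run B
t=2: L0/L1/L2 = BG/-/- → run B
t=3: L0/L1/L2 = G/B/- → run G
t=4: L0/L1/L2 = G/B/- → run G
t=5: L0/L1/L2 = G/B/- → run G
t=6: L0/L1/L2 = -/BG/- → run B
t=7: L0/L1/L2 = -/G/- → run G
t=8: L0/L1/L2 = -/G/- → run G
t=9: L0/L1/L2 = -/G/- → run G
t=10: L0/L1/L2 = -/G/- → run G
t=11: L0/L1/L2 = -/G/- → run G
t=12: (idle)

completion order = B, G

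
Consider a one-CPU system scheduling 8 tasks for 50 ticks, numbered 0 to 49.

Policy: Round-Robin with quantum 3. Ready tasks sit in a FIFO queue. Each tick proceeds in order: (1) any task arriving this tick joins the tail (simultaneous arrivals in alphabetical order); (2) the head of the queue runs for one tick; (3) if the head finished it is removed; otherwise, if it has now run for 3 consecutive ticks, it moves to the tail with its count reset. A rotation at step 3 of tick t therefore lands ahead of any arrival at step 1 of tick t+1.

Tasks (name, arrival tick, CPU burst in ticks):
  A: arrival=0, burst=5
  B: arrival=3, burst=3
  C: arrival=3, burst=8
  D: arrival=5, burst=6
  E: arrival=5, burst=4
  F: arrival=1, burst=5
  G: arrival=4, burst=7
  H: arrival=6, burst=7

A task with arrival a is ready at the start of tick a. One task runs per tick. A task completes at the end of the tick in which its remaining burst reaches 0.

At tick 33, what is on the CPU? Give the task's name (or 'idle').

running at tick 33 = G

t=0: queue=[A] q_used=0 → run A
t=1: queue=[A,F] q_used=1 → run A
t=2: queue=[A,F] q_used=2 → run A
t=3: queue=[F,A,B,C] q_used=0 → run F
t=4: queue=[F,A,B,C,G] q_used=1 → run F
t=5: queue=[F,A,B,C,G,D,E] q_used=2 → run F
t=6: queue=[A,B,C,G,D,E,F,H] q_used=0 → run A
t=7: queue=[A,B,C,G,D,E,F,H] q_used=1 → run A
t=8: queue=[B,C,G,D,E,F,H] q_used=0 → run B
t=9: queue=[B,C,G,D,E,F,H] q_used=1 → run B
t=10: queue=[B,C,G,D,E,F,H] q_used=2 → run B
t=11: queue=[C,G,D,E,F,H] q_used=0 → run C
t=12: queue=[C,G,D,E,F,H] q_used=1 → run C
t=13: queue=[C,G,D,E,F,H] q_used=2 → run C
t=14: queue=[G,D,E,F,H,C] q_used=0 → run G
t=15: queue=[G,D,E,F,H,C] q_used=1 → run G
t=16: queue=[G,D,E,F,H,C] q_used=2 → run G
t=17: queue=[D,E,F,H,C,G] q_used=0 → run D
t=18: queue=[D,E,F,H,C,G] q_used=1 → run D
t=19: queue=[D,E,F,H,C,G] q_used=2 → run D
t=20: queue=[E,F,H,C,G,D] q_used=0 → run E
t=21: queue=[E,F,H,C,G,D] q_used=1 → run E
t=22: queue=[E,F,H,C,G,D] q_used=2 → run E
t=23: queue=[F,H,C,G,D,E] q_used=0 → run F
t=24: queue=[F,H,C,G,D,E] q_used=1 → run F
t=25: queue=[H,C,G,D,E] q_used=0 → run H
t=26: queue=[H,C,G,D,E] q_used=1 → run H
t=27: queue=[H,C,G,D,E] q_used=2 → run H
t=28: queue=[C,G,D,E,H] q_used=0 → run C
t=29: queue=[C,G,D,E,H] q_used=1 → run C
t=30: queue=[C,G,D,E,H] q_used=2 → run C
t=31: queue=[G,D,E,H,C] q_used=0 → run G
t=32: queue=[G,D,E,H,C] q_used=1 → run G
t=33: queue=[G,D,E,H,C] q_used=2 → run G
t=34: queue=[D,E,H,C,G] q_used=0 → run D
t=35: queue=[D,E,H,C,G] q_used=1 → run D
t=36: queue=[D,E,H,C,G] q_used=2 → run D
t=37: queue=[E,H,C,G] q_used=0 → run E
t=38: queue=[H,C,G] q_used=0 → run H
t=39: queue=[H,C,G] q_used=1 → run H
t=40: queue=[H,C,G] q_used=2 → run H
t=41: queue=[C,G,H] q_used=0 → run C
t=42: queue=[C,G,H] q_used=1 → run C
t=43: queue=[G,H] q_used=0 → run G
t=44: queue=[H] q_used=0 → run H
t=45: (idle)
t=46: (idle)
t=47: (idle)
t=48: (idle)
t=49: (idle)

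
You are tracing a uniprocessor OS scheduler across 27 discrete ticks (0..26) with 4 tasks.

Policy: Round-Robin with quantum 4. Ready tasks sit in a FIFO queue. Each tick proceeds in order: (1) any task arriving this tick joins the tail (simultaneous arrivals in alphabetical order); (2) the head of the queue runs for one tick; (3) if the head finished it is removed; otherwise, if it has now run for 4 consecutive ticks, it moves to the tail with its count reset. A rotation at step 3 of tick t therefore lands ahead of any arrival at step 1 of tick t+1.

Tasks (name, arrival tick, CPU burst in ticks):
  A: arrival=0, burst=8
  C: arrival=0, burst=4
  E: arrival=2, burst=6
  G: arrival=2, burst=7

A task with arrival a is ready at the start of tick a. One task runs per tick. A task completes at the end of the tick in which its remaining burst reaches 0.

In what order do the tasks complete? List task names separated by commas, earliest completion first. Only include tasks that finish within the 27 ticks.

t=0: queue=[A,C] q_used=0 → run A
t=1: queue=[A,C] q_used=1 → run A
t=2: queue=[A,C,E,G] q_used=2 → run A
t=3: queue=[A,C,E,G] q_used=3 → run A
t=4: queue=[C,E,G,A] q_used=0 → run C
t=5: queue=[C,E,G,A] q_used=1 → run C
t=6: queue=[C,E,G,A] q_used=2 → run C
t=7: queue=[C,E,G,A] q_used=3 → run C
t=8: queue=[E,G,A] q_used=0 → run E
t=9: queue=[E,G,A] q_used=1 → run E
t=10: queue=[E,G,A] q_used=2 → run E
t=11: queue=[E,G,A] q_used=3 → run E
t=12: queue=[G,A,E] q_used=0 → run G
t=13: queue=[G,A,E] q_used=1 → run G
t=14: queue=[G,A,E] q_used=2 → run G
t=15: queue=[G,A,E] q_used=3 → run G
t=16: queue=[A,E,G] q_used=0 → run A
t=17: queue=[A,E,G] q_used=1 → run A
t=18: queue=[A,E,G] q_used=2 → run A
t=19: queue=[A,E,G] q_used=3 → run A
t=20: queue=[E,G] q_used=0 → run E
t=21: queue=[E,G] q_used=1 → run E
t=22: queue=[G] q_used=0 → run G
t=23: queue=[G] q_used=1 → run G
t=24: queue=[G] q_used=2 → run G
t=25: (idle)
t=26: (idle)

completion order = C, A, E, G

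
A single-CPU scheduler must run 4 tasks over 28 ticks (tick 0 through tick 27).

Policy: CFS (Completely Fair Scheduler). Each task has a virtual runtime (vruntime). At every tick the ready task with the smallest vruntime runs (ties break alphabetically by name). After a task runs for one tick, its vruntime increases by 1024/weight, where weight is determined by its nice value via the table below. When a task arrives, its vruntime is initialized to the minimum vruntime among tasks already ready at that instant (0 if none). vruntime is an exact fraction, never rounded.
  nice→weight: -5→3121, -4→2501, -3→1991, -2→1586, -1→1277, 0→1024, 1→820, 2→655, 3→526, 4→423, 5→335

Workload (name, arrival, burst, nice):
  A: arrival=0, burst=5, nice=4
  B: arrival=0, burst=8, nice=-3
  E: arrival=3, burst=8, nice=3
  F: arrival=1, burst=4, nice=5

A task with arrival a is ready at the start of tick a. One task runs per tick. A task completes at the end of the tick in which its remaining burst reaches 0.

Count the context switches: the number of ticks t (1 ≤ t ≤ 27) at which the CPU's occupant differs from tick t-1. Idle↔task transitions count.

t=0: vr[A=0 B=0] → run A
t=1: vr[A=1024/423 B=0 F=0] → run B
t=2: vr[A=1024/423 B=1024/1991 F=0] → run F
t=3: vr[A=1024/423 B=1024/1991 E=1024/1991 F=1024/335] → run B
t=4: vr[A=1024/423 B=2048/1991 E=1024/1991 F=1024/335] → run E
t=5: vr[A=1024/423 B=2048/1991 E=1288704/523633 F=1024/335] → run B
t=6: vr[A=1024/423 B=3072/1991 E=1288704/523633 F=1024/335] → run B
t=7: vr[A=1024/423 B=4096/1991 E=1288704/523633 F=1024/335] → run B
t=8: vr[A=1024/423 B=5120/1991 E=1288704/523633 F=1024/335] → run A
t=9: vr[A=2048/423 B=5120/1991 E=1288704/523633 F=1024/335] → run E
t=10: vr[A=2048/423 B=5120/1991 E=2308096/523633 F=1024/335] → run B
t=11: vr[A=2048/423 B=6144/1991 E=2308096/523633 F=1024/335] → run F
t=12: vr[A=2048/423 B=6144/1991 E=2308096/523633 F=2048/335] → run B
t=13: vr[A=2048/423 B=7168/1991 E=2308096/523633 F=2048/335] → run B
t=14: vr[A=2048/423 E=2308096/523633 F=2048/335] → run E
t=15: vr[A=2048/423 E=3327488/523633 F=2048/335] → run A
t=16: vr[A=1024/141 E=3327488/523633 F=2048/335] → run F
t=17: vr[A=1024/141 E=3327488/523633 F=3072/335] → run E
t=18: vr[A=1024/141 E=4346880/523633 F=3072/335] → run A
t=19: vr[A=4096/423 E=4346880/523633 F=3072/335] → run E
t=20: vr[A=4096/423 E=5366272/523633 F=3072/335] → run F
t=21: vr[A=4096/423 E=5366272/523633] → run A
t=22: vr[E=5366272/523633] → run E
t=23: vr[E=6385664/523633] → run E
t=24: vr[E=7405056/523633] → run E
t=25: (idle)
t=26: (idle)
t=27: (idle)

context switches = 20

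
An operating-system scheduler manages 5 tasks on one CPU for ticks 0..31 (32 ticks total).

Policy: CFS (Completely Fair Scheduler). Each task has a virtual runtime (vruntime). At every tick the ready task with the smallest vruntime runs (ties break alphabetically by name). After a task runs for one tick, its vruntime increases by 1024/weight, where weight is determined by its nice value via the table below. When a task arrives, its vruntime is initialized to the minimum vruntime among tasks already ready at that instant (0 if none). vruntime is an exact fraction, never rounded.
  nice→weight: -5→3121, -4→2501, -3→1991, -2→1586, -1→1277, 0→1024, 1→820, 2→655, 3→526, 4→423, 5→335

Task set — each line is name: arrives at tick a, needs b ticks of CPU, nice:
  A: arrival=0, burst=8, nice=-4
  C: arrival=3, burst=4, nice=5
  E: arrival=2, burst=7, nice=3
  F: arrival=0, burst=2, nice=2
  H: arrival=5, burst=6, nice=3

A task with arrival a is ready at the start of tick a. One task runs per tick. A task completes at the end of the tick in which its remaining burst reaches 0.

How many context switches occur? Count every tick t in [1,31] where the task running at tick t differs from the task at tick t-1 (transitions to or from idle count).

context switches = 26

t=0: vr[A=0 F=0] → run A
t=1: vr[A=1024/2501 F=0] → run F
t=2: vr[A=1024/2501 E=1024/2501 F=1024/655] → run A
t=3: vr[A=2048/2501 C=1024/2501 E=1024/2501 F=1024/655] → run C
t=4: vr[A=2048/2501 C=2904064/837835 E=1024/2501 F=1024/655] → run E
t=5: vr[A=2048/2501 C=2904064/837835 E=1549824/657763 F=1024/655 H=2048/2501] → run A
t=6: vr[A=3072/2501 C=2904064/837835 E=1549824/657763 F=1024/655 H=2048/2501] → run H
t=7: vr[A=3072/2501 C=2904064/837835 E=1549824/657763 F=1024/655 H=1819136/657763] → run A
t=8: vr[A=4096/2501 C=2904064/837835 E=1549824/657763 F=1024/655 H=1819136/657763] → run F
t=9: vr[A=4096/2501 C=2904064/837835 E=1549824/657763 H=1819136/657763] → run A
t=10: vr[A=5120/2501 C=2904064/837835 E=1549824/657763 H=1819136/657763] → run A
t=11: vr[A=6144/2501 C=2904064/837835 E=1549824/657763 H=1819136/657763] → run E
t=12: vr[A=6144/2501 C=2904064/837835 E=2830336/657763 H=1819136/657763] → run A
t=13: vr[A=7168/2501 C=2904064/837835 E=2830336/657763 H=1819136/657763] → run H
t=14: vr[A=7168/2501 C=2904064/837835 E=2830336/657763 H=3099648/657763] → run A
t=15: vr[C=2904064/837835 E=2830336/657763 H=3099648/657763] → run C
t=16: vr[C=5465088/837835 E=2830336/657763 H=3099648/657763] → run E
t=17: vr[C=5465088/837835 E=4110848/657763 H=3099648/657763] → run H
t=18: vr[C=5465088/837835 E=4110848/657763 H=4380160/657763] → run E
t=19: vr[C=5465088/837835 E=5391360/657763 H=4380160/657763] → run C
t=20: vr[C=8026112/837835 E=5391360/657763 H=4380160/657763] → run H
t=21: vr[C=8026112/837835 E=5391360/657763 H=5660672/657763] → run E
t=22: vr[C=8026112/837835 E=6671872/657763 H=5660672/657763] → run H
t=23: vr[C=8026112/837835 E=6671872/657763 H=6941184/657763] → run C
t=24: vr[E=6671872/657763 H=6941184/657763] → run E
t=25: vr[E=7952384/657763 H=6941184/657763] → run H
t=26: vr[E=7952384/657763] → run E
t=27: (idle)
t=28: (idle)
t=29: (idle)
t=30: (idle)
t=31: (idle)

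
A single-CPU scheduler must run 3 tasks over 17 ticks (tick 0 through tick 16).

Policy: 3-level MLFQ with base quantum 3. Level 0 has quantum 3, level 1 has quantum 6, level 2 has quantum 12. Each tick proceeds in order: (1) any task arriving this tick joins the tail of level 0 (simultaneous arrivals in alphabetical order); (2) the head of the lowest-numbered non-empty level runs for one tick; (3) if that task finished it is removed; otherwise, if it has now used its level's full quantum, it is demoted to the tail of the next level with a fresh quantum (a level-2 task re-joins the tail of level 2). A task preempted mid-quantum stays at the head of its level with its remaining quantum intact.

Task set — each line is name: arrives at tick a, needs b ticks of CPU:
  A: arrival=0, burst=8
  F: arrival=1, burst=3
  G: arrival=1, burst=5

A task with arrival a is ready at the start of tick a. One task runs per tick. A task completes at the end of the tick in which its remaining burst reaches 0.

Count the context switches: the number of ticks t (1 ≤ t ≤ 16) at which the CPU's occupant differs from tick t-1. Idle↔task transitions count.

context switches = 5

t=0: L0/L1/L2 = A/-/- → run A
t=1: L0/L1/L2 = AFG/-/- → run A
t=2: L0/L1/L2 = AFG/-/- → run A
t=3: L0/L1/L2 = FG/A/- → run F
t=4: L0/L1/L2 = FG/A/- → run F
t=5: L0/L1/L2 = FG/A/- → run F
t=6: L0/L1/L2 = G/A/- → run G
t=7: L0/L1/L2 = G/A/- → run G
t=8: L0/L1/L2 = G/A/- → run G
t=9: L0/L1/L2 = -/AG/- → run A
t=10: L0/L1/L2 = -/AG/- → run A
t=11: L0/L1/L2 = -/AG/- → run A
t=12: L0/L1/L2 = -/AG/- → run A
t=13: L0/L1/L2 = -/AG/- → run A
t=14: L0/L1/L2 = -/G/- → run G
t=15: L0/L1/L2 = -/G/- → run G
t=16: (idle)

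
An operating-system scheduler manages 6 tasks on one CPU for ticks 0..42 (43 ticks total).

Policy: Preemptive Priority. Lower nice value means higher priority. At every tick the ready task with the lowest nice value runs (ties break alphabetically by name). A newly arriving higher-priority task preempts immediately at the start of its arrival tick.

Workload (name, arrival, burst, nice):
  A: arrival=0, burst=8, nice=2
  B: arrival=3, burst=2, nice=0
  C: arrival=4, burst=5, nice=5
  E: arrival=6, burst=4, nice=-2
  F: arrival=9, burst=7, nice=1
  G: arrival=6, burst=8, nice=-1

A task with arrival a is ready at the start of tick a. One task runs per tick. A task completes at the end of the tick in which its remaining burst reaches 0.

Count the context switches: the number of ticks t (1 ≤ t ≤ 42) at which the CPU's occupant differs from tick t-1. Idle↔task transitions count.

t=0: ready={A} → run A
t=1: ready={A} → run A
t=2: ready={A} → run A
t=3: ready={A,B} → run B
t=4: ready={A,B,C} → run B
t=5: ready={A,C} → run A
t=6: ready={A,C,E,G} → run E
t=7: ready={A,C,E,G} → run E
t=8: ready={A,C,E,G} → run E
t=9: ready={A,C,E,F,G} → run E
t=10: ready={A,C,F,G} → run G
t=11: ready={A,C,F,G} → run G
t=12: ready={A,C,F,G} → run G
t=13: ready={A,C,F,G} → run G
t=14: ready={A,C,F,G} → run G
t=15: ready={A,C,F,G} → run G
t=16: ready={A,C,F,G} → run G
t=17: ready={A,C,F,G} → run G
t=18: ready={A,C,F} → run F
t=19: ready={A,C,F} → run F
t=20: ready={A,C,F} → run F
t=21: ready={A,C,F} → run F
t=22: ready={A,C,F} → run F
t=23: ready={A,C,F} → run F
t=24: ready={A,C,F} → run F
t=25: ready={A,C} → run A
t=26: ready={A,C} → run A
t=27: ready={A,C} → run A
t=28: ready={A,C} → run A
t=29: ready={C} → run C
t=30: ready={C} → run C
t=31: ready={C} → run C
t=32: ready={C} → run C
t=33: ready={C} → run C
t=34: (idle)
t=35: (idle)
t=36: (idle)
t=37: (idle)
t=38: (idle)
t=39: (idle)
t=40: (idle)
t=41: (idle)
t=42: (idle)

context switches = 8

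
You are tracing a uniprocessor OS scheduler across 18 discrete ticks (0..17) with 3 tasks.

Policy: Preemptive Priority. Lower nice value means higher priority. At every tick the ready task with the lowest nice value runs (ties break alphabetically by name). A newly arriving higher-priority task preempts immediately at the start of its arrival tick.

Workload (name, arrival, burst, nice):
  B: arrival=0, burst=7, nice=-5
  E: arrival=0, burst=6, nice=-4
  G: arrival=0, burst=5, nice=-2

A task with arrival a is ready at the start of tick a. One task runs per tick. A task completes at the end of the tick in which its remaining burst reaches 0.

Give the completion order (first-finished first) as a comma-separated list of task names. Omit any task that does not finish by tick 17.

completion order = B, E, G

t=0: ready={B,E,G} → run B
t=1: ready={B,E,G} → run B
t=2: ready={B,E,G} → run B
t=3: ready={B,E,G} → run B
t=4: ready={B,E,G} → run B
t=5: ready={B,E,G} → run B
t=6: ready={B,E,G} → run B
t=7: ready={E,G} → run E
t=8: ready={E,G} → run E
t=9: ready={E,G} → run E
t=10: ready={E,G} → run E
t=11: ready={E,G} → run E
t=12: ready={E,G} → run E
t=13: ready={G} → run G
t=14: ready={G} → run G
t=15: ready={G} → run G
t=16: ready={G} → run G
t=17: ready={G} → run G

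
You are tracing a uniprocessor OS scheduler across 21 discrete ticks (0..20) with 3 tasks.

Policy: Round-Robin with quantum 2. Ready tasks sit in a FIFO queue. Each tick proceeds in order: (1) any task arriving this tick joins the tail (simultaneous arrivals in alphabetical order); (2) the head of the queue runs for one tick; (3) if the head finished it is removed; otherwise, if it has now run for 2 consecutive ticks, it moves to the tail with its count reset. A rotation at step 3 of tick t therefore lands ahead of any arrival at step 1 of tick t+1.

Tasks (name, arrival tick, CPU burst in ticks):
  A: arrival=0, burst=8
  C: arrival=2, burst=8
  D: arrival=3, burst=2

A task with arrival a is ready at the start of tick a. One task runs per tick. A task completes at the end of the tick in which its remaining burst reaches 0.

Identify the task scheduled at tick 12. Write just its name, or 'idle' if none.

t=0: queue=[A] q_used=0 → run A
t=1: queue=[A] q_used=1 → run A
t=2: queue=[A,C] q_used=0 → run A
t=3: queue=[A,C,D] q_used=1 → run A
t=4: queue=[C,D,A] q_used=0 → run C
t=5: queue=[C,D,A] q_used=1 → run C
t=6: queue=[D,A,C] q_used=0 → run D
t=7: queue=[D,A,C] q_used=1 → run D
t=8: queue=[A,C] q_used=0 → run A
t=9: queue=[A,C] q_used=1 → run A
t=10: queue=[C,A] q_used=0 → run C
t=11: queue=[C,A] q_used=1 → run C
t=12: queue=[A,C] q_used=0 → run A
t=13: queue=[A,C] q_used=1 → run A
t=14: queue=[C] q_used=0 → run C
t=15: queue=[C] q_used=1 → run C
t=16: queue=[C] q_used=0 → run C
t=17: queue=[C] q_used=1 → run C
t=18: (idle)
t=19: (idle)
t=20: (idle)

running at tick 12 = A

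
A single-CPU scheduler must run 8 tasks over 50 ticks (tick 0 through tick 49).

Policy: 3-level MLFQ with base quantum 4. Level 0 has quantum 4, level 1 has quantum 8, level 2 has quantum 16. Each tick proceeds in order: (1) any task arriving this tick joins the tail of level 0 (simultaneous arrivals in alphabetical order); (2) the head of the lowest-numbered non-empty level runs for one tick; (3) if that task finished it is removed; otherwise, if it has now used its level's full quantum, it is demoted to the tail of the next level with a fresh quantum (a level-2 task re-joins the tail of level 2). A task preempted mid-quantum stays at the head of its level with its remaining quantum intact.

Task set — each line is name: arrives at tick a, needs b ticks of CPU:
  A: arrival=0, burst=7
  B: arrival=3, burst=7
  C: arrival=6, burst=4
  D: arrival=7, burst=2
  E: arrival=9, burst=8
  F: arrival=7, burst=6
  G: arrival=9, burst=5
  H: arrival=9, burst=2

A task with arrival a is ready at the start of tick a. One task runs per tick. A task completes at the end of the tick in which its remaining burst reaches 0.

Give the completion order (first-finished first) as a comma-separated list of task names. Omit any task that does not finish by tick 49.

t=0: L0/L1/L2 = A/-/- → run A
t=1: L0/L1/L2 = A/-/- → run A
t=2: L0/L1/L2 = A/-/- → run A
t=3: L0/L1/L2 = AB/-/- → run A
t=4: L0/L1/L2 = B/A/- → run B
t=5: L0/L1/L2 = B/A/- → run B
t=6: L0/L1/L2 = BC/A/- → run B
t=7: L0/L1/L2 = BCDF/A/- → run B
t=8: L0/L1/L2 = CDF/AB/- → run C
t=9: L0/L1/L2 = CDFEGH/AB/- → run C
t=10: L0/L1/L2 = CDFEGH/AB/- → run C
t=11: L0/L1/L2 = CDFEGH/AB/- → run C
t=12: L0/L1/L2 = DFEGH/AB/- → run D
t=13: L0/L1/L2 = DFEGH/AB/- → run D
t=14: L0/L1/L2 = FEGH/AB/- → run F
t=15: L0/L1/L2 = FEGH/AB/- → run F
t=16: L0/L1/L2 = FEGH/AB/- → run F
t=17: L0/L1/L2 = FEGH/AB/- → run F
t=18: L0/L1/L2 = EGH/ABF/- → run E
t=19: L0/L1/L2 = EGH/ABF/- → run E
t=20: L0/L1/L2 = EGH/ABF/- → run E
t=21: L0/L1/L2 = EGH/ABF/- → run E
t=22: L0/L1/L2 = GH/ABFE/- → run G
t=23: L0/L1/L2 = GH/ABFE/- → run G
t=24: L0/L1/L2 = GH/ABFE/- → run G
t=25: L0/L1/L2 = GH/ABFE/- → run G
t=26: L0/L1/L2 = H/ABFEG/- → run H
t=27: L0/L1/L2 = H/ABFEG/- → run H
t=28: L0/L1/L2 = -/ABFEG/- → run A
t=29: L0/L1/L2 = -/ABFEG/- → run A
t=30: L0/L1/L2 = -/ABFEG/- → run A
t=31: L0/L1/L2 = -/BFEG/- → run B
t=32: L0/L1/L2 = -/BFEG/- → run B
t=33: L0/L1/L2 = -/BFEG/- → run B
t=34: L0/L1/L2 = -/FEG/- → run F
t=35: L0/L1/L2 = -/FEG/- → run F
t=36: L0/L1/L2 = -/EG/- → run E
t=37: L0/L1/L2 = -/EG/- → run E
t=38: L0/L1/L2 = -/EG/- → run E
t=39: L0/L1/L2 = -/EG/- → run E
t=40: L0/L1/L2 = -/G/- → run G
t=41: (idle)
t=42: (idle)
t=43: (idle)
t=44: (idle)
t=45: (idle)
t=46: (idle)
t=47: (idle)
t=48: (idle)
t=49: (idle)

completion order = C, D, H, A, B, F, E, G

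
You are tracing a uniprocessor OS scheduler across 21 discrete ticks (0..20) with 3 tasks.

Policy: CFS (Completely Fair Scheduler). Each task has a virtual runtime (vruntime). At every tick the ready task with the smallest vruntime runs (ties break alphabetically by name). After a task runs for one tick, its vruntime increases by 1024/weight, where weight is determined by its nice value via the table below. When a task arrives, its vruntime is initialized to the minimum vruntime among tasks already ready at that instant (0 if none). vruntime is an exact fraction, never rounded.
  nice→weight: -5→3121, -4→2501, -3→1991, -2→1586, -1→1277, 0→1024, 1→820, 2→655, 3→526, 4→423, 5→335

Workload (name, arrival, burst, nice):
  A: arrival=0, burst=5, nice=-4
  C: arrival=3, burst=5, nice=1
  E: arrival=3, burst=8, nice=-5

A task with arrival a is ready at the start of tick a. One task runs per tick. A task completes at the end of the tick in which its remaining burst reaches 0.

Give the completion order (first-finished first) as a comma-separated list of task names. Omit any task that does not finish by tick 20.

completion order = A, E, C

t=0: vr[A=0] → run A
t=1: vr[A=1024/2501] → run A
t=2: vr[A=2048/2501] → run A
t=3: vr[A=3072/2501 C=3072/2501 E=3072/2501] → run A
t=4: vr[A=4096/2501 C=3072/2501 E=3072/2501] → run C
t=5: vr[A=4096/2501 C=30976/12505 E=3072/2501] → run E
t=6: vr[A=4096/2501 C=30976/12505 E=12148736/7805621] → run E
t=7: vr[A=4096/2501 C=30976/12505 E=14709760/7805621] → run A
t=8: vr[C=30976/12505 E=14709760/7805621] → run E
t=9: vr[C=30976/12505 E=17270784/7805621] → run E
t=10: vr[C=30976/12505 E=19831808/7805621] → run C
t=11: vr[C=46592/12505 E=19831808/7805621] → run E
t=12: vr[C=46592/12505 E=22392832/7805621] → run E
t=13: vr[C=46592/12505 E=24953856/7805621] → run E
t=14: vr[C=46592/12505 E=27514880/7805621] → run E
t=15: vr[C=46592/12505] → run C
t=16: vr[C=62208/12505] → run C
t=17: vr[C=77824/12505] → run C
t=18: (idle)
t=19: (idle)
t=20: (idle)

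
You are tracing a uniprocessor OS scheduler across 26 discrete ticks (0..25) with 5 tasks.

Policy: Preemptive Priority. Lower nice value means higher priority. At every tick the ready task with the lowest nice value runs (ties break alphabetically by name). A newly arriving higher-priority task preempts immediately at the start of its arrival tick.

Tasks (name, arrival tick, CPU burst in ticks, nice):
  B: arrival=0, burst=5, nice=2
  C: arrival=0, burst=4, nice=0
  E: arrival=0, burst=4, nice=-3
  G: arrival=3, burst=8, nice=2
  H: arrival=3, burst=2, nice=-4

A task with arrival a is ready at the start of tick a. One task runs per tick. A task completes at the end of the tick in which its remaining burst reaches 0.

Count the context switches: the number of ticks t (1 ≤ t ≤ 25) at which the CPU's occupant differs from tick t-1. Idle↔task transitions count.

t=0: ready={B,C,E} → run E
t=1: ready={B,C,E} → run E
t=2: ready={B,C,E} → run E
t=3: ready={B,C,E,G,H} → run H
t=4: ready={B,C,E,G,H} → run H
t=5: ready={B,C,E,G} → run E
t=6: ready={B,C,G} → run C
t=7: ready={B,C,G} → run C
t=8: ready={B,C,G} → run C
t=9: ready={B,C,G} → run C
t=10: ready={B,G} → run B
t=11: ready={B,G} → run B
t=12: ready={B,G} → run B
t=13: ready={B,G} → run B
t=14: ready={B,G} → run B
t=15: ready={G} → run G
t=16: ready={G} → run G
t=17: ready={G} → run G
t=18: ready={G} → run G
t=19: ready={G} → run G
t=20: ready={G} → run G
t=21: ready={G} → run G
t=22: ready={G} → run G
t=23: (idle)
t=24: (idle)
t=25: (idle)

context switches = 6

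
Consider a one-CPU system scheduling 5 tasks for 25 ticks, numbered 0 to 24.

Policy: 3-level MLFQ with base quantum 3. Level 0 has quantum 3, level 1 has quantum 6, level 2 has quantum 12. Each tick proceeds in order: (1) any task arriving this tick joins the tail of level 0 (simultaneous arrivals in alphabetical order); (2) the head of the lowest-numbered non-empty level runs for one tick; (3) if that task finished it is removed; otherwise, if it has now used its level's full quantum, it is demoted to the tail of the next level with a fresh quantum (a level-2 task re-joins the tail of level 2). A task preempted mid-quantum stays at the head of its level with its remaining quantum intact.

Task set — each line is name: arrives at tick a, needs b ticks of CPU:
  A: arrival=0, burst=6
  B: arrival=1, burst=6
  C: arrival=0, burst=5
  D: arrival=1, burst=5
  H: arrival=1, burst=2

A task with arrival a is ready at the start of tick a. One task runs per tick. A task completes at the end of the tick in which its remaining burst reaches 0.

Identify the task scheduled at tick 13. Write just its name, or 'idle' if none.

running at tick 13 = H

t=0: L0/L1/L2 = AC/-/- → run A
t=1: L0/L1/L2 = ACBDH/-/- → run A
t=2: L0/L1/L2 = ACBDH/-/- → run A
t=3: L0/L1/L2 = CBDH/A/- → run C
t=4: L0/L1/L2 = CBDH/A/- → run C
t=5: L0/L1/L2 = CBDH/A/- → run C
t=6: L0/L1/L2 = BDH/AC/- → run B
t=7: L0/L1/L2 = BDH/AC/- → run B
t=8: L0/L1/L2 = BDH/AC/- → run B
t=9: L0/L1/L2 = DH/ACB/- → run D
t=10: L0/L1/L2 = DH/ACB/- → run D
t=11: L0/L1/L2 = DH/ACB/- → run D
t=12: L0/L1/L2 = H/ACBD/- → run H
t=13: L0/L1/L2 = H/ACBD/- → run H
t=14: L0/L1/L2 = -/ACBD/- → run A
t=15: L0/L1/L2 = -/ACBD/- → run A
t=16: L0/L1/L2 = -/ACBD/- → run A
t=17: L0/L1/L2 = -/CBD/- → run C
t=18: L0/L1/L2 = -/CBD/- → run C
t=19: L0/L1/L2 = -/BD/- → run B
t=20: L0/L1/L2 = -/BD/- → run B
t=21: L0/L1/L2 = -/BD/- → run B
t=22: L0/L1/L2 = -/D/- → run D
t=23: L0/L1/L2 = -/D/- → run D
t=24: (idle)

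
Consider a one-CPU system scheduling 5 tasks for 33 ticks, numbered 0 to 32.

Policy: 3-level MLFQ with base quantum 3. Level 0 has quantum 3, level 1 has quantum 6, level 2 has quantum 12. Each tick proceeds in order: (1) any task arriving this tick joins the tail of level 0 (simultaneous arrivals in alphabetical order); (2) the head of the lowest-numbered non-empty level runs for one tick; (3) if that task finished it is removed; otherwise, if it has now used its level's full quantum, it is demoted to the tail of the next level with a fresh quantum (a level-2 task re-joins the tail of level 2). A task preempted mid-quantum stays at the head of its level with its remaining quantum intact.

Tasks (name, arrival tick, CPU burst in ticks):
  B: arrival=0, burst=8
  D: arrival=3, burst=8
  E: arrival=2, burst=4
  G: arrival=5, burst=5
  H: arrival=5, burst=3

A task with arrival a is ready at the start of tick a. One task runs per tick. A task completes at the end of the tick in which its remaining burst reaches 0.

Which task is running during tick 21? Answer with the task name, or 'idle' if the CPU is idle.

t=0: L0/L1/L2 = B/-/- → run B
t=1: L0/L1/L2 = B/-/- → run B
t=2: L0/L1/L2 = BE/-/- → run B
t=3: L0/L1/L2 = ED/B/- → run E
t=4: L0/L1/L2 = ED/B/- → run E
t=5: L0/L1/L2 = EDGH/B/- → run E
t=6: L0/L1/L2 = DGH/BE/- → run D
t=7: L0/L1/L2 = DGH/BE/- → run D
t=8: L0/L1/L2 = DGH/BE/- → run D
t=9: L0/L1/L2 = GH/BED/- → run G
t=10: L0/L1/L2 = GH/BED/- → run G
t=11: L0/L1/L2 = GH/BED/- → run G
t=12: L0/L1/L2 = H/BEDG/- → run H
t=13: L0/L1/L2 = H/BEDG/- → run H
t=14: L0/L1/L2 = H/BEDG/- → run H
t=15: L0/L1/L2 = -/BEDG/- → run B
t=16: L0/L1/L2 = -/BEDG/- → run B
t=17: L0/L1/L2 = -/BEDG/- → run B
t=18: L0/L1/L2 = -/BEDG/- → run B
t=19: L0/L1/L2 = -/BEDG/- → run B
t=20: L0/L1/L2 = -/EDG/- → run E
t=21: L0/L1/L2 = -/DG/- → run D
t=22: L0/L1/L2 = -/DG/- → run D
t=23: L0/L1/L2 = -/DG/- → run D
t=24: L0/L1/L2 = -/DG/- → run D
t=25: L0/L1/L2 = -/DG/- → run D
t=26: L0/L1/L2 = -/G/- → run G
t=27: L0/L1/L2 = -/G/- → run G
t=28: (idle)
t=29: (idle)
t=30: (idle)
t=31: (idle)
t=32: (idle)

running at tick 21 = D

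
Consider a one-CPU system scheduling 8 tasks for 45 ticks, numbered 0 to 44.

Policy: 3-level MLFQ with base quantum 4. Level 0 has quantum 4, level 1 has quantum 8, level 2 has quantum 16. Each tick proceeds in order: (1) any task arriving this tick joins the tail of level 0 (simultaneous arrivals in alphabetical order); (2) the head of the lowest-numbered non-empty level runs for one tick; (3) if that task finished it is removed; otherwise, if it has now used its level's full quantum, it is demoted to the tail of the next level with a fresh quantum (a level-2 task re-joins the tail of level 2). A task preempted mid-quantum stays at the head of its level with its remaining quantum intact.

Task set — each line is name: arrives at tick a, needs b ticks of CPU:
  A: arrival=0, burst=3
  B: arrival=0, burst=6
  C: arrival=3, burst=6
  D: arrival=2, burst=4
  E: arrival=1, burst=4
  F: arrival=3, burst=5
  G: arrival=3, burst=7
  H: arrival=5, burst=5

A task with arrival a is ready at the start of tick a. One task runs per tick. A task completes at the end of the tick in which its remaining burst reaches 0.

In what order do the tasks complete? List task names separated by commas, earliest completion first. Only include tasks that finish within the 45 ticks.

t=0: L0/L1/L2 = AB/-/- → run A
t=1: L0/L1/L2 = ABE/-/- → run A
t=2: L0/L1/L2 = ABED/-/- → run A
t=3: L0/L1/L2 = BEDCFG/-/- → run B
t=4: L0/L1/L2 = BEDCFG/-/- → run B
t=5: L0/L1/L2 = BEDCFGH/-/- → run B
t=6: L0/L1/L2 = BEDCFGH/-/- → run B
t=7: L0/L1/L2 = EDCFGH/B/- → run E
t=8: L0/L1/L2 = EDCFGH/B/- → run E
t=9: L0/L1/L2 = EDCFGH/B/- → run E
t=10: L0/L1/L2 = EDCFGH/B/- → run E
t=11: L0/L1/L2 = DCFGH/B/- → run D
t=12: L0/L1/L2 = DCFGH/B/- → run D
t=13: L0/L1/L2 = DCFGH/B/- → run D
t=14: L0/L1/L2 = DCFGH/B/- → run D
t=15: L0/L1/L2 = CFGH/B/- → run C
t=16: L0/L1/L2 = CFGH/B/- → run C
t=17: L0/L1/L2 = CFGH/B/- → run C
t=18: L0/L1/L2 = CFGH/B/- → run C
t=19: L0/L1/L2 = FGH/BC/- → run F
t=20: L0/L1/L2 = FGH/BC/- → run F
t=21: L0/L1/L2 = FGH/BC/- → run F
t=22: L0/L1/L2 = FGH/BC/- → run F
t=23: L0/L1/L2 = GH/BCF/- → run G
t=24: L0/L1/L2 = GH/BCF/- → run G
t=25: L0/L1/L2 = GH/BCF/- → run G
t=26: L0/L1/L2 = GH/BCF/- → run G
t=27: L0/L1/L2 = H/BCFG/- → run H
t=28: L0/L1/L2 = H/BCFG/- → run H
t=29: L0/L1/L2 = H/BCFG/- → run H
t=30: L0/L1/L2 = H/BCFG/- → run H
t=31: L0/L1/L2 = -/BCFGH/- → run B
t=32: L0/L1/L2 = -/BCFGH/- → run B
t=33: L0/L1/L2 = -/CFGH/- → run C
t=34: L0/L1/L2 = -/CFGH/- → run C
t=35: L0/L1/L2 = -/FGH/- → run F
t=36: L0/L1/L2 = -/GH/- → run G
t=37: L0/L1/L2 = -/GH/- → run G
t=38: L0/L1/L2 = -/GH/- → run G
t=39: L0/L1/L2 = -/H/- → run H
t=40: (idle)
t=41: (idle)
t=42: (idle)
t=43: (idle)
t=44: (idle)

completion order = A, E, D, B, C, F, G, H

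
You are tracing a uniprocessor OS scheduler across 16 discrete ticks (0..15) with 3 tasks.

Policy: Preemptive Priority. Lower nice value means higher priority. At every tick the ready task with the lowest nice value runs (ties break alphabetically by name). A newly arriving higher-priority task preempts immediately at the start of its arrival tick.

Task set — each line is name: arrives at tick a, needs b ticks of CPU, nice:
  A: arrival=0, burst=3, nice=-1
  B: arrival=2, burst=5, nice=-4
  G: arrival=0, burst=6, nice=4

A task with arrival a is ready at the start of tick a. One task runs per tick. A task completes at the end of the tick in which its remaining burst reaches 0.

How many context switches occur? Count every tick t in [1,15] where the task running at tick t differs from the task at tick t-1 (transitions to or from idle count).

context switches = 4

t=0: ready={A,G} → run A
t=1: ready={A,G} → run A
t=2: ready={A,B,G} → run B
t=3: ready={A,B,G} → run B
t=4: ready={A,B,G} → run B
t=5: ready={A,B,G} → run B
t=6: ready={A,B,G} → run B
t=7: ready={A,G} → run A
t=8: ready={G} → run G
t=9: ready={G} → run G
t=10: ready={G} → run G
t=11: ready={G} → run G
t=12: ready={G} → run G
t=13: ready={G} → run G
t=14: (idle)
t=15: (idle)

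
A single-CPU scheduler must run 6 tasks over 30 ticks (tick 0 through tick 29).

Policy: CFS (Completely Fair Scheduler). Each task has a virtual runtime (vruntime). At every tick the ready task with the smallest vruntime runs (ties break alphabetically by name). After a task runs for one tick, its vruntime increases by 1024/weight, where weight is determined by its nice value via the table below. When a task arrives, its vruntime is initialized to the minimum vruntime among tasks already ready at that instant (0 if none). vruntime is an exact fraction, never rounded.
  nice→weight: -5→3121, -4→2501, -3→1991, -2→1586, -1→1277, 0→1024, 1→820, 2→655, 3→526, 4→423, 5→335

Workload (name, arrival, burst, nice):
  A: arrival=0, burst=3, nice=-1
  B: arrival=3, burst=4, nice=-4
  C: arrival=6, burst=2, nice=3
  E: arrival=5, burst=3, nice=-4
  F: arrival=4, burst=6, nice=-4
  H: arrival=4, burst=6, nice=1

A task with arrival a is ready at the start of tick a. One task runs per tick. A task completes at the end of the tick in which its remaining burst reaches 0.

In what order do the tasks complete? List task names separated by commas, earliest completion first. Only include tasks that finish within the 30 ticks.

t=0: vr[A=0] → run A
t=1: vr[A=1024/1277] → run A
t=2: vr[A=2048/1277] → run A
t=3: vr[B=0] → run B
t=4: vr[B=1024/2501 F=1024/2501 H=1024/2501] → run B
t=5: vr[B=2048/2501 E=1024/2501 F=1024/2501 H=1024/2501] → run E
t=6: vr[B=2048/2501 C=1024/2501 E=2048/2501 F=1024/2501 H=1024/2501] → run C
t=7: vr[B=2048/2501 C=1549824/657763 E=2048/2501 F=1024/2501 H=1024/2501] → run F
t=8: vr[B=2048/2501 C=1549824/657763 E=2048/2501 F=2048/2501 H=1024/2501] → run H
t=9: vr[B=2048/2501 C=1549824/657763 E=2048/2501 F=2048/2501 H=20736/12505] → run B
t=10: vr[B=3072/2501 C=1549824/657763 E=2048/2501 F=2048/2501 H=20736/12505] → run E
t=11: vr[B=3072/2501 C=1549824/657763 E=3072/2501 F=2048/2501 H=20736/12505] → run F
t=12: vr[B=3072/2501 C=1549824/657763 E=3072/2501 F=3072/2501 H=20736/12505] → run B
t=13: vr[C=1549824/657763 E=3072/2501 F=3072/2501 H=20736/12505] → run E
t=14: vr[C=1549824/657763 F=3072/2501 H=20736/12505] → run F
t=15: vr[C=1549824/657763 F=4096/2501 H=20736/12505] → run F
t=16: vr[C=1549824/657763 F=5120/2501 H=20736/12505] → run H
t=17: vr[C=1549824/657763 F=5120/2501 H=36352/12505] → run F
t=18: vr[C=1549824/657763 F=6144/2501 H=36352/12505] → run C
t=19: vr[F=6144/2501 H=36352/12505] → run F
t=20: vr[H=36352/12505] → run H
t=21: vr[H=51968/12505] → run H
t=22: vr[H=67584/12505] → run H
t=23: vr[H=16640/2501] → run H
t=24: (idle)
t=25: (idle)
t=26: (idle)
t=27: (idle)
t=28: (idle)
t=29: (idle)

completion order = A, B, E, C, F, H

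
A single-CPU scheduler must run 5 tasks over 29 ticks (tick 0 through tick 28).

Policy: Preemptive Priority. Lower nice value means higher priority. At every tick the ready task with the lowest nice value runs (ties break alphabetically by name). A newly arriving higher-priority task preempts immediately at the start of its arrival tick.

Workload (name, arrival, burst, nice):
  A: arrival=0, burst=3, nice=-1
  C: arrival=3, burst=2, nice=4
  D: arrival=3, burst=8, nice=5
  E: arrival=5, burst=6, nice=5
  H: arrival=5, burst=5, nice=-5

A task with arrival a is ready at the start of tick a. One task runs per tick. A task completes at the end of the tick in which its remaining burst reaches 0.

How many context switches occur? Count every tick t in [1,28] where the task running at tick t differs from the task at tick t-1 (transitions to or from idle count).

context switches = 5

t=0: ready={A} → run A
t=1: ready={A} → run A
t=2: ready={A} → run A
t=3: ready={C,D} → run C
t=4: ready={C,D} → run C
t=5: ready={D,E,H} → run H
t=6: ready={D,E,H} → run H
t=7: ready={D,E,H} → run H
t=8: ready={D,E,H} → run H
t=9: ready={D,E,H} → run H
t=10: ready={D,E} → run D
t=11: ready={D,E} → run D
t=12: ready={D,E} → run D
t=13: ready={D,E} → run D
t=14: ready={D,E} → run D
t=15: ready={D,E} → run D
t=16: ready={D,E} → run D
t=17: ready={D,E} → run D
t=18: ready={E} → run E
t=19: ready={E} → run E
t=20: ready={E} → run E
t=21: ready={E} → run E
t=22: ready={E} → run E
t=23: ready={E} → run E
t=24: (idle)
t=25: (idle)
t=26: (idle)
t=27: (idle)
t=28: (idle)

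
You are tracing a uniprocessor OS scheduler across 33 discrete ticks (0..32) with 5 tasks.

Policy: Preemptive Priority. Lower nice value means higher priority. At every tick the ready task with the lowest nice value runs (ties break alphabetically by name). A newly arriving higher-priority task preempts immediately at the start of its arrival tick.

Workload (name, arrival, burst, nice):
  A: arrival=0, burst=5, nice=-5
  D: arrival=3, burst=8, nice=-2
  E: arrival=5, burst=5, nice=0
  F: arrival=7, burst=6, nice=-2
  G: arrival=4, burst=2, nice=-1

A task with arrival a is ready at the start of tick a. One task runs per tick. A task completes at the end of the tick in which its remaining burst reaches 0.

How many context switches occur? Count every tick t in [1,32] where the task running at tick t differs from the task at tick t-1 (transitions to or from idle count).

context switches = 5

t=0: ready={A} → run A
t=1: ready={A} → run A
t=2: ready={A} → run A
t=3: ready={A,D} → run A
t=4: ready={A,D,G} → run A
t=5: ready={D,E,G} → run D
t=6: ready={D,E,G} → run D
t=7: ready={D,E,F,G} → run D
t=8: ready={D,E,F,G} → run D
t=9: ready={D,E,F,G} → run D
t=10: ready={D,E,F,G} → run D
t=11: ready={D,E,F,G} → run D
t=12: ready={D,E,F,G} → run D
t=13: ready={E,F,G} → run F
t=14: ready={E,F,G} → run F
t=15: ready={E,F,G} → run F
t=16: ready={E,F,G} → run F
t=17: ready={E,F,G} → run F
t=18: ready={E,F,G} → run F
t=19: ready={E,G} → run G
t=20: ready={E,G} → run G
t=21: ready={E} → run E
t=22: ready={E} → run E
t=23: ready={E} → run E
t=24: ready={E} → run E
t=25: ready={E} → run E
t=26: (idle)
t=27: (idle)
t=28: (idle)
t=29: (idle)
t=30: (idle)
t=31: (idle)
t=32: (idle)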